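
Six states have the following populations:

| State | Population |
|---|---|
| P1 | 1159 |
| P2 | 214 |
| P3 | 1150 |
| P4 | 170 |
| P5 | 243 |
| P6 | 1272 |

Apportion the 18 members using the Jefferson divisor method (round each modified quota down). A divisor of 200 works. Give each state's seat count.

With modified divisor 200: modified quotas P1 5.795, P2 1.070, P3 5.750, P4 0.850, P5 1.215, P6 6.360.
Rounding down: P1 5, P2 1, P3 5, P4 0, P5 1, P6 6 (total 18).

P1 5; P2 1; P3 5; P4 0; P5 1; P6 6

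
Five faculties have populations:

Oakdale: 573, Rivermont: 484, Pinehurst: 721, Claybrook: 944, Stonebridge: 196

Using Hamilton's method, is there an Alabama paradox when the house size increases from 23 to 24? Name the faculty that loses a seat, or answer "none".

At 23 seats: Oakdale 4, Rivermont 4, Pinehurst 6, Claybrook 7, Stonebridge 2.
At 24 seats: Oakdale 5, Rivermont 4, Pinehurst 6, Claybrook 8, Stonebridge 1.
Stonebridge drops from 2 to 1.

Stonebridge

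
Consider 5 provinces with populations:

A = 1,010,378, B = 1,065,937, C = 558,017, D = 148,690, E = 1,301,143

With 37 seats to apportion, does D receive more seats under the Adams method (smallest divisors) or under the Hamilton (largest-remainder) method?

Adams: A 9, B 10, C 5, D 2, E 11.
Hamilton: A 9, B 10, C 5, D 1, E 12.
D gets 2 under Adams and 1 under Hamilton.

Adams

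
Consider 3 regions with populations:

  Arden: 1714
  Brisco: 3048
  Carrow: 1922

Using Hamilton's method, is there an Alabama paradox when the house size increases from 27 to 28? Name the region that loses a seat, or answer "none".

none

At 27 seats: Arden 7, Brisco 12, Carrow 8.
At 28 seats: Arden 7, Brisco 13, Carrow 8.
No region's allocation decreased.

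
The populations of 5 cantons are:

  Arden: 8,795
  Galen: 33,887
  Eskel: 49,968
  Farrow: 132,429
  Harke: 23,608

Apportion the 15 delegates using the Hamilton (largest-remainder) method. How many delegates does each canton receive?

Total 248687; standard divisor 248687/15 ≈ 16579.133.
Standard quotas: Arden 0.5305, Galen 2.0440, Eskel 3.0139, Farrow 7.9877, Harke 1.4240.
Lower quotas: Arden 0, Galen 2, Eskel 3, Farrow 7, Harke 1 (sum 13, leaving 2 seats).
Remainders in descending order: Farrow 0.9877, Arden 0.5305, Harke 0.4240, Galen 0.0440, Eskel 0.0139.
Largest remainders: Farrow, Arden receive the extra seats.

Arden: 1, Galen: 2, Eskel: 3, Farrow: 8, Harke: 1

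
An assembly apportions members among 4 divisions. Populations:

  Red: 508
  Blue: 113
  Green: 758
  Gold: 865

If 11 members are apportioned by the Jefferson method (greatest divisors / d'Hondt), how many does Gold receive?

5

Standard divisor 2244/11 ≈ 204; standard quotas: Red 2.490, Blue 0.554, Green 3.716, Gold 4.240.
Rounding down gives 2, 0, 3, 4 = 9 seats, so the divisor must be adjusted.
With modified divisor 171: modified quotas Red 2.971, Blue 0.661, Green 4.433, Gold 5.058.
Rounding down: Red 2, Blue 0, Green 4, Gold 5 (total 11).
Gold receives 5.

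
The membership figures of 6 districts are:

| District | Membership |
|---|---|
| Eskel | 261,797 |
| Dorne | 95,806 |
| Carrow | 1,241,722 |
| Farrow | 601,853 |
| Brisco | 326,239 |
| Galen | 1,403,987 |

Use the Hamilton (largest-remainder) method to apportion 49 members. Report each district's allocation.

Eskel=3, Dorne=1, Carrow=15, Farrow=8, Brisco=4, Galen=18

Standard divisor: 3931404 ÷ 49 ≈ 80232.735.
Standard quotas: Eskel 3.2630, Dorne 1.1941, Carrow 15.4765, Farrow 7.5013, Brisco 4.0662, Galen 17.4989.
Lower quotas: Eskel 3, Dorne 1, Carrow 15, Farrow 7, Brisco 4, Galen 17 (sum 47, leaving 2 seats).
Remainders in descending order: Farrow 0.5013, Galen 0.4989, Carrow 0.4765, Eskel 0.2630, Dorne 0.1941, Brisco 0.0662.
Largest remainders: Farrow, Galen receive the extra seats.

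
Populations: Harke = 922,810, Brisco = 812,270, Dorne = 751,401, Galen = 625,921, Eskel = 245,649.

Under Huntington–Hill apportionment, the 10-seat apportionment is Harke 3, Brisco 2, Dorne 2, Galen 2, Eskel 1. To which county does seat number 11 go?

Priority for the next seat is population ÷ (√(s·(s+1))).
Priorities: Harke 266392.301, Brisco 331607.839, Dorne 306758.174, Galen 255531.178, Eskel 173700.074.
Highest priority: Brisco.

Brisco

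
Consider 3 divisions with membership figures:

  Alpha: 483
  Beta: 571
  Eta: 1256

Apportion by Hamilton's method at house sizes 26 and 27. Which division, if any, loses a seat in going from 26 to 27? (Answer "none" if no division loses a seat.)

Alpha

At 26 seats: Alpha 6, Beta 6, Eta 14.
At 27 seats: Alpha 5, Beta 7, Eta 15.
Alpha drops from 6 to 5.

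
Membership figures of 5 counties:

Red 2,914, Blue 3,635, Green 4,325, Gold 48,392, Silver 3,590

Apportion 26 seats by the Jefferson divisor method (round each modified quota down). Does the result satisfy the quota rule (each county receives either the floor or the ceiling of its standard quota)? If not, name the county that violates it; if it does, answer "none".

Gold

Standard quotas: Red 1.205, Blue 1.504, Green 1.789, Gold 20.017, Silver 1.485.
Jefferson allocation: Red 1, Blue 1, Green 1, Gold 22, Silver 1.
Gold has quota 20.017 (lower 20, upper 21) but receives 22 — outside the quota interval.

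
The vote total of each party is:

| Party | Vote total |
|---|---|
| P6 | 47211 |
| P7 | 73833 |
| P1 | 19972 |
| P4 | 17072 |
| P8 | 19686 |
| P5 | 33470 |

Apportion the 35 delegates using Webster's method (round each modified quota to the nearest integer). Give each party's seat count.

P6=8, P7=12, P1=3, P4=3, P8=3, P5=6

Standard divisor 211244/35 ≈ 6035.543; standard quotas: P6 7.822, P7 12.233, P1 3.309, P4 2.829, P8 3.262, P5 5.545.
Rounding to the nearest integer gives P6 8, P7 12, P1 3, P4 3, P8 3, P5 6 — total 35, matching the house size, so no adjustment is needed.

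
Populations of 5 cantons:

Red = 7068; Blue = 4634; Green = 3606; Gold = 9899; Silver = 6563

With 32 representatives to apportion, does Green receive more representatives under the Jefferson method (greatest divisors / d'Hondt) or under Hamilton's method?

Jefferson: Red 7, Blue 5, Green 3, Gold 10, Silver 7.
Hamilton: Red 7, Blue 5, Green 4, Gold 10, Silver 6.
Green gets 3 under Jefferson and 4 under Hamilton.

Hamilton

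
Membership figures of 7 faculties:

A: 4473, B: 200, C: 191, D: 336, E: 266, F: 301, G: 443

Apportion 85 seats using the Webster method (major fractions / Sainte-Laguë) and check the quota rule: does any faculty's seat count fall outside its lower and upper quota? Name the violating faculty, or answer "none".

Standard quotas: A 61.225, B 2.738, C 2.614, D 4.599, E 3.641, F 4.120, G 6.064.
Webster allocation: A 60, B 3, C 3, D 5, E 4, F 4, G 6.
A has quota 61.225 (lower 61, upper 62) but receives 60 — outside the quota interval.

A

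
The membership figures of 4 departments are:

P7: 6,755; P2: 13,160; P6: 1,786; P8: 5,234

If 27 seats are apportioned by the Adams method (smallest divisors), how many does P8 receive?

Standard divisor 26935/27 ≈ 997.593; standard quotas: P7 6.771, P2 13.192, P6 1.790, P8 5.247.
Rounding up gives 7, 14, 2, 6 = 29 seats, so the divisor must be adjusted.
With modified divisor 1070: modified quotas P7 6.313, P2 12.299, P6 1.669, P8 4.892.
Rounding up: P7 7, P2 13, P6 2, P8 5 (total 27).
P8 receives 5.

5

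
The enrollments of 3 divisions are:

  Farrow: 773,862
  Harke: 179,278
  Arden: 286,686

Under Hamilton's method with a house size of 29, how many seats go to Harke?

Total 1239826; standard divisor 1239826/29 ≈ 42752.621.
Standard quotas: Farrow 18.1009, Harke 4.1934, Arden 6.7057.
Lower quotas: Farrow 18, Harke 4, Arden 6 (sum 28, leaving 1 seat).
Remainders in descending order: Arden 0.7057, Harke 0.1934, Farrow 0.1009.
Largest remainder: Arden receives the extra seat.
Harke receives 4.

4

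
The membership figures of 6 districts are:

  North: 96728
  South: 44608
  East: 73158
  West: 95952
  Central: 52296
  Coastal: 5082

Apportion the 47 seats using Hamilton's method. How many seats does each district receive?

Total 367824; standard divisor 367824/47 ≈ 7826.043.
Standard quotas: North 12.3598, South 5.6999, East 9.3480, West 12.2606, Central 6.6823, Coastal 0.6494.
Lower quotas: North 12, South 5, East 9, West 12, Central 6, Coastal 0 (sum 44, leaving 3 seats).
Remainders in descending order: South 0.6999, Central 0.6823, Coastal 0.6494, North 0.3598, East 0.3480, West 0.2606.
Largest remainders: South, Central, Coastal receive the extra seats.

North 12, South 6, East 9, West 12, Central 7, Coastal 1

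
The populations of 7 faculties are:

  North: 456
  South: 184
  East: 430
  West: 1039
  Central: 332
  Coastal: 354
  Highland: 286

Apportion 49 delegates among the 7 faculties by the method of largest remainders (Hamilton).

Total 3081; standard divisor 3081/49 ≈ 62.878.
Standard quotas: North 7.252, South 2.926, East 6.839, West 16.524, Central 5.280, Coastal 5.630, Highland 4.549.
Lower quotas: North 7, South 2, East 6, West 16, Central 5, Coastal 5, Highland 4 (sum 45, leaving 4 seats).
Remainders in descending order: South 0.926, East 0.839, Coastal 0.630, Highland 0.549, West 0.524, Central 0.280, North 0.252.
The surplus seats go to South, East, Coastal, Highland.

North 7; South 3; East 7; West 16; Central 5; Coastal 6; Highland 5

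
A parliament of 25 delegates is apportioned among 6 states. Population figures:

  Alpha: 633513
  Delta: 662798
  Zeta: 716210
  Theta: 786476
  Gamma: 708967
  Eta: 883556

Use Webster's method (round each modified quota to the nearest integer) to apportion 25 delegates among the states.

Standard divisor 4391520/25 ≈ 175660.8; standard quotas: Alpha 3.606, Delta 3.773, Zeta 4.077, Theta 4.477, Gamma 4.036, Eta 5.030.
Rounding to the nearest integer gives Alpha 4, Delta 4, Zeta 4, Theta 4, Gamma 4, Eta 5 — total 25, matching the house size, so no adjustment is needed.

Alpha=4, Delta=4, Zeta=4, Theta=4, Gamma=4, Eta=5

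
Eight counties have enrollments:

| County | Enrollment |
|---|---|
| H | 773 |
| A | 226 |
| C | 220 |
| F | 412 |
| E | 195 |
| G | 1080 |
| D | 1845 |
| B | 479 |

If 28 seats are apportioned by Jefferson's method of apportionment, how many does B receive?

Standard divisor 5230/28 ≈ 186.786; standard quotas: H 4.138, A 1.210, C 1.178, F 2.206, E 1.044, G 5.782, D 9.878, B 2.564.
Rounding down gives 4, 1, 1, 2, 1, 5, 9, 2 = 25 seats, so the divisor must be adjusted.
With modified divisor 164: modified quotas H 4.713, A 1.378, C 1.341, F 2.512, E 1.189, G 6.585, D 11.250, B 2.921.
Rounding down: H 4, A 1, C 1, F 2, E 1, G 6, D 11, B 2 (total 28).
B receives 2.

2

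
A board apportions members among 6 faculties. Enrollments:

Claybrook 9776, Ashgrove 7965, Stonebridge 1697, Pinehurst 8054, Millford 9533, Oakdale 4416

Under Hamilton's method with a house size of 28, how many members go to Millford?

Standard divisor: 41441 ÷ 28 ≈ 1480.036.
Standard quotas: Claybrook 6.6052, Ashgrove 5.3816, Stonebridge 1.1466, Pinehurst 5.4418, Millford 6.4411, Oakdale 2.9837.
Lower quotas: Claybrook 6, Ashgrove 5, Stonebridge 1, Pinehurst 5, Millford 6, Oakdale 2 (sum 25, leaving 3 seats).
Remainders in descending order: Oakdale 0.9837, Claybrook 0.6052, Pinehurst 0.4418, Millford 0.4411, Ashgrove 0.3816, Stonebridge 0.1466.
Largest remainders: Oakdale, Claybrook, Pinehurst receive the extra seats.
Millford receives 6.

6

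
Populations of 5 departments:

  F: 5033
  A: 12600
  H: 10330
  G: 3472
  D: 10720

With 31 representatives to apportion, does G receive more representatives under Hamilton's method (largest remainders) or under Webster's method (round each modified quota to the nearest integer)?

Webster

Hamilton: F 4, A 9, H 8, G 2, D 8.
Webster: F 4, A 9, H 7, G 3, D 8.
G gets 2 under Hamilton and 3 under Webster.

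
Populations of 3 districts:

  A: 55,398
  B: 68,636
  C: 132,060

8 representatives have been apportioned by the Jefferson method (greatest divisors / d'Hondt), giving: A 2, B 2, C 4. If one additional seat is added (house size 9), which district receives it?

Priority for the next seat is population ÷ (current seats + 1).
Priorities: A 18466.000, B 22878.667, C 26412.000.
Highest priority: C.

C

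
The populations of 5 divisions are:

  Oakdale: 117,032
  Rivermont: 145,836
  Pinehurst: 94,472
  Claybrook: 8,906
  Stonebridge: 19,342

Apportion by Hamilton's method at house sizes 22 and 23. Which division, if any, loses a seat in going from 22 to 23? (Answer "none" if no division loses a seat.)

Claybrook

At 22 seats: Oakdale 7, Rivermont 8, Pinehurst 5, Claybrook 1, Stonebridge 1.
At 23 seats: Oakdale 7, Rivermont 9, Pinehurst 6, Claybrook 0, Stonebridge 1.
Claybrook drops from 1 to 0.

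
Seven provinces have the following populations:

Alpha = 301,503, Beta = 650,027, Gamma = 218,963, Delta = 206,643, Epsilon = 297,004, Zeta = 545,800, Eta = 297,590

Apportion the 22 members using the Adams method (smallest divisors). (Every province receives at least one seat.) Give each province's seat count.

Standard divisor 2517530/22 ≈ 114433.182; standard quotas: Alpha 2.635, Beta 5.680, Gamma 1.913, Delta 1.806, Epsilon 2.595, Zeta 4.770, Eta 2.601.
Rounding up gives 3, 6, 2, 2, 3, 5, 3 = 24 seats, so the divisor must be adjusted.
With modified divisor 142500: modified quotas Alpha 2.116, Beta 4.562, Gamma 1.537, Delta 1.450, Epsilon 2.084, Zeta 3.830, Eta 2.088.
Rounding up: Alpha 3, Beta 5, Gamma 2, Delta 2, Epsilon 3, Zeta 4, Eta 3 (total 22).

Alpha=3; Beta=5; Gamma=2; Delta=2; Epsilon=3; Zeta=4; Eta=3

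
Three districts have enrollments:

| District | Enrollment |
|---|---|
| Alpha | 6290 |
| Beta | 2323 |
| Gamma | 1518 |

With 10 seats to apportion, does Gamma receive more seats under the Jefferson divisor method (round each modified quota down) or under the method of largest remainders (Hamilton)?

Jefferson: Alpha 7, Beta 2, Gamma 1.
Hamilton: Alpha 6, Beta 2, Gamma 2.
Gamma gets 1 under Jefferson and 2 under Hamilton.

Hamilton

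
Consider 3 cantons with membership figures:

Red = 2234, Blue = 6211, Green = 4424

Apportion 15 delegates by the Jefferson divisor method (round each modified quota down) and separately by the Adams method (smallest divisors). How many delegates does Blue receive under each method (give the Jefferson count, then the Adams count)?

8 and 7

Jefferson: Red 2, Blue 8, Green 5.
Adams: Red 3, Blue 7, Green 5.
Blue gets 8 under Jefferson and 7 under Adams.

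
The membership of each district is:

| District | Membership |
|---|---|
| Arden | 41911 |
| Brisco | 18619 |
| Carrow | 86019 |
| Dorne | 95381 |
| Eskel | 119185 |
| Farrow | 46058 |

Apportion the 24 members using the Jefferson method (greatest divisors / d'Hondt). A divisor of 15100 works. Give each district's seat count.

Arden 2, Brisco 1, Carrow 5, Dorne 6, Eskel 7, Farrow 3

With modified divisor 15100: modified quotas Arden 2.776, Brisco 1.233, Carrow 5.697, Dorne 6.317, Eskel 7.893, Farrow 3.050.
Rounding down: Arden 2, Brisco 1, Carrow 5, Dorne 6, Eskel 7, Farrow 3 (total 24).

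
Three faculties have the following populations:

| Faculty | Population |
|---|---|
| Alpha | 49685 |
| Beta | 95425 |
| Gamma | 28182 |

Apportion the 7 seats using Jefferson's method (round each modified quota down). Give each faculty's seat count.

Standard divisor 173292/7 ≈ 24756; standard quotas: Alpha 2.007, Beta 3.855, Gamma 1.138.
Rounding down gives 2, 3, 1 = 6 seats, so the divisor must be adjusted.
With modified divisor 21500: modified quotas Alpha 2.311, Beta 4.438, Gamma 1.311.
Rounding down: Alpha 2, Beta 4, Gamma 1 (total 7).

Alpha 2, Beta 4, Gamma 1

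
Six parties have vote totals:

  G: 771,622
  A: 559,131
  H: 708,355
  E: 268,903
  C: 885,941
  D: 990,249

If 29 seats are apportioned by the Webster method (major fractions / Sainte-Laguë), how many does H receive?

5

Standard divisor 4184201/29 ≈ 144282.793; standard quotas: G 5.348, A 3.875, H 4.909, E 1.864, C 6.140, D 6.863.
Rounding to the nearest integer gives G 5, A 4, H 5, E 2, C 6, D 7 — total 29, matching the house size, so no adjustment is needed.
H receives 5.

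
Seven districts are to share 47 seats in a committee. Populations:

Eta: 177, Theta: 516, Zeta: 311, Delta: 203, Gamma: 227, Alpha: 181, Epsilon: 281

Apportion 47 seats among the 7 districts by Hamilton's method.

Standard divisor: 1896 ÷ 47 ≈ 40.34.
Standard quotas: Eta 4.388, Theta 12.791, Zeta 7.709, Delta 5.032, Gamma 5.627, Alpha 4.487, Epsilon 6.966.
Lower quotas: Eta 4, Theta 12, Zeta 7, Delta 5, Gamma 5, Alpha 4, Epsilon 6 (sum 43, leaving 4 seats).
Remainders in descending order: Epsilon 0.966, Theta 0.791, Zeta 0.709, Gamma 0.627, Alpha 0.487, Eta 0.388, Delta 0.032.
Largest remainders: Epsilon, Theta, Zeta, Gamma receive the extra seats.

Eta=4, Theta=13, Zeta=8, Delta=5, Gamma=6, Alpha=4, Epsilon=7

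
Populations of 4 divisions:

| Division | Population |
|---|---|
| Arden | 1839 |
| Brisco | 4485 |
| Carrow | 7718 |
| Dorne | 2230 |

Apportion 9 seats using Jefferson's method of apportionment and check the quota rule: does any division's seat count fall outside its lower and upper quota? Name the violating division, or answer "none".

none

Standard quotas: Arden 1.017, Brisco 2.481, Carrow 4.269, Dorne 1.233.
Jefferson allocation: Arden 1, Brisco 2, Carrow 5, Dorne 1.
Every allocation lies between the lower and upper quota.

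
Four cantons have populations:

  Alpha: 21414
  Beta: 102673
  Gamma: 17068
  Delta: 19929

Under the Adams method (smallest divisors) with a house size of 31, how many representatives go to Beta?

19

Standard divisor 161084/31 ≈ 5196.258; standard quotas: Alpha 4.121, Beta 19.759, Gamma 3.285, Delta 3.835.
Rounding up gives 5, 20, 4, 4 = 33 seats, so the divisor must be adjusted.
With modified divisor 5500: modified quotas Alpha 3.893, Beta 18.668, Gamma 3.103, Delta 3.623.
Rounding up: Alpha 4, Beta 19, Gamma 4, Delta 4 (total 31).
Beta receives 19.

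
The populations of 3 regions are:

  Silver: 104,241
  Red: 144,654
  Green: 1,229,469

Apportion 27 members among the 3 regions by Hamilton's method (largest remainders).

Standard divisor: 1478364 ÷ 27 ≈ 54754.222.
Standard quotas: Silver 1.9038, Red 2.6419, Green 22.4543.
Lower quotas: Silver 1, Red 2, Green 22 (sum 25, leaving 2 seats).
Remainders in descending order: Silver 0.9038, Red 0.6419, Green 0.4543.
Largest remainders: Silver, Red receive the extra seats.

Silver 2; Red 3; Green 22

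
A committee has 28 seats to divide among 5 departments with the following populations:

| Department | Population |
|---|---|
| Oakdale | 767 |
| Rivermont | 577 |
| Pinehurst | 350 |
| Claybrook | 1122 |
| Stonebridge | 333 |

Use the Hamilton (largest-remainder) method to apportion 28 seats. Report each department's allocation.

Total 3149; standard divisor 3149/28 ≈ 112.464.
Standard quotas: Oakdale 6.820, Rivermont 5.131, Pinehurst 3.112, Claybrook 9.977, Stonebridge 2.961.
Lower quotas: Oakdale 6, Rivermont 5, Pinehurst 3, Claybrook 9, Stonebridge 2 (sum 25, leaving 3 seats).
Remainders in descending order: Claybrook 0.977, Stonebridge 0.961, Oakdale 0.820, Rivermont 0.131, Pinehurst 0.112.
Largest remainders: Claybrook, Stonebridge, Oakdale receive the extra seats.

Oakdale=7, Rivermont=5, Pinehurst=3, Claybrook=10, Stonebridge=3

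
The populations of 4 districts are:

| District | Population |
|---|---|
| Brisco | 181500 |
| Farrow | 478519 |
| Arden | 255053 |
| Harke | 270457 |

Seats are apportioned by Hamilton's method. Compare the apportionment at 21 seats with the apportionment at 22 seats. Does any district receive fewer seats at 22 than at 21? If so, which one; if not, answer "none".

At 21 seats: Brisco 3, Farrow 8, Arden 5, Harke 5.
At 22 seats: Brisco 3, Farrow 9, Arden 5, Harke 5.
No district's allocation decreased.

none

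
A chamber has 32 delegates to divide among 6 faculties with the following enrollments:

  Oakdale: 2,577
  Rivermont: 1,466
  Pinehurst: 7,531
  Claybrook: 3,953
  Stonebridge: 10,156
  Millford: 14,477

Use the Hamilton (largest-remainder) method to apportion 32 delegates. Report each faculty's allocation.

Oakdale 2; Rivermont 1; Pinehurst 6; Claybrook 3; Stonebridge 8; Millford 12

Total 40160; standard divisor 40160/32 = 1255.
Standard quotas: Oakdale 2.0534, Rivermont 1.1681, Pinehurst 6.0008, Claybrook 3.1498, Stonebridge 8.0924, Millford 11.5355.
Lower quotas: Oakdale 2, Rivermont 1, Pinehurst 6, Claybrook 3, Stonebridge 8, Millford 11 (sum 31, leaving 1 seat).
Remainders in descending order: Millford 0.5355, Rivermont 0.1681, Claybrook 0.1498, Stonebridge 0.0924, Oakdale 0.0534, Pinehurst 0.0008.
The surplus seat goes to Millford.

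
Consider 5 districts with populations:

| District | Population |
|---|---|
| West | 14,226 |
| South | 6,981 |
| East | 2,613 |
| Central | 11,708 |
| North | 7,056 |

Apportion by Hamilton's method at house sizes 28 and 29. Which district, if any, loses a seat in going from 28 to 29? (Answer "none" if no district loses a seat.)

none

At 28 seats: West 9, South 4, East 2, Central 8, North 5.
At 29 seats: West 9, South 5, East 2, Central 8, North 5.
No district's allocation decreased.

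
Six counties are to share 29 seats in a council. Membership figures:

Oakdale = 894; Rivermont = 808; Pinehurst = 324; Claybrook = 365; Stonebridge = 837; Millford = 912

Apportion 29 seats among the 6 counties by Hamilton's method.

Oakdale: 6, Rivermont: 6, Pinehurst: 2, Claybrook: 3, Stonebridge: 6, Millford: 6

Standard divisor: 4140 ÷ 29 ≈ 142.759.
Standard quotas: Oakdale 6.262, Rivermont 5.660, Pinehurst 2.270, Claybrook 2.557, Stonebridge 5.863, Millford 6.388.
Lower quotas: Oakdale 6, Rivermont 5, Pinehurst 2, Claybrook 2, Stonebridge 5, Millford 6 (sum 26, leaving 3 seats).
Remainders in descending order: Stonebridge 0.863, Rivermont 0.660, Claybrook 0.557, Millford 0.388, Pinehurst 0.270, Oakdale 0.262.
Largest remainders: Stonebridge, Rivermont, Claybrook receive the extra seats.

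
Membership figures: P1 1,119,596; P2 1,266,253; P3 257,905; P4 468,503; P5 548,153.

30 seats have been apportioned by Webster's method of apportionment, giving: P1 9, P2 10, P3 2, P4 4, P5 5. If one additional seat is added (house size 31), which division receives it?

Priority for the next seat is population ÷ (current seats + 0.5).
Priorities: P1 117852.211, P2 120595.524, P3 103162.000, P4 104111.778, P5 99664.182.
Highest priority: P2.

P2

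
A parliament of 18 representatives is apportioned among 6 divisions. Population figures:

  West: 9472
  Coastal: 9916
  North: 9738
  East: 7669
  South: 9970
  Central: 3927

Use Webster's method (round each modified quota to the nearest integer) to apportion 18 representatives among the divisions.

Standard divisor 50692/18 ≈ 2816.222; standard quotas: West 3.363, Coastal 3.521, North 3.458, East 2.723, South 3.540, Central 1.394.
Rounding to the nearest integer gives West 3, Coastal 4, North 3, East 3, South 4, Central 1 — total 18, matching the house size, so no adjustment is needed.

West 3, Coastal 4, North 3, East 3, South 4, Central 1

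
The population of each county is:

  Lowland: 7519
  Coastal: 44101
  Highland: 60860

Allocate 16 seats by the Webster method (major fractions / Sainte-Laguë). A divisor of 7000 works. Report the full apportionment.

With modified divisor 7000: modified quotas Lowland 1.074, Coastal 6.300, Highland 8.694.
Rounding to the nearest integer: Lowland 1, Coastal 6, Highland 9 (total 16).

Lowland 1, Coastal 6, Highland 9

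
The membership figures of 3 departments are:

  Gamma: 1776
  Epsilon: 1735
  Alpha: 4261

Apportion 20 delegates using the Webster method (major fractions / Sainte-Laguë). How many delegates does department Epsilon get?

4

Standard divisor 7772/20 ≈ 388.6; standard quotas: Gamma 4.570, Epsilon 4.465, Alpha 10.965.
Rounding to the nearest integer gives Gamma 5, Epsilon 4, Alpha 11 — total 20, matching the house size, so no adjustment is needed.
Epsilon receives 4.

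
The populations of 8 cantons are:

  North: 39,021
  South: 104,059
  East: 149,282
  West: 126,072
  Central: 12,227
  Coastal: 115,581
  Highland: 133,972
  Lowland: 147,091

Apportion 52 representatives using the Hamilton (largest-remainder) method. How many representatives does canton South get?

Standard divisor: 827305 ÷ 52 ≈ 15909.712.
Standard quotas: North 2.4527, South 6.5406, East 9.3831, West 7.9242, Central 0.7685, Coastal 7.2648, Highland 8.4208, Lowland 9.2454.
Lower quotas: North 2, South 6, East 9, West 7, Central 0, Coastal 7, Highland 8, Lowland 9 (sum 48, leaving 4 seats).
Remainders in descending order: West 0.9242, Central 0.7685, South 0.5406, North 0.4527, Highland 0.4208, East 0.3831, Coastal 0.2648, Lowland 0.2454.
Largest remainders: West, Central, South, North receive the extra seats.
South receives 7.

7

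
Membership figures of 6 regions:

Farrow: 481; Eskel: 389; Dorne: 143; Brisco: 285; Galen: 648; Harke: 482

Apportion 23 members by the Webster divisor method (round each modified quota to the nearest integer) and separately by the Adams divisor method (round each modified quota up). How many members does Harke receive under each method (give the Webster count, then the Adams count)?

Webster: Farrow 4, Eskel 4, Dorne 1, Brisco 3, Galen 6, Harke 5.
Adams: Farrow 4, Eskel 4, Dorne 2, Brisco 3, Galen 6, Harke 4.
Harke gets 5 under Webster and 4 under Adams.

5 and 4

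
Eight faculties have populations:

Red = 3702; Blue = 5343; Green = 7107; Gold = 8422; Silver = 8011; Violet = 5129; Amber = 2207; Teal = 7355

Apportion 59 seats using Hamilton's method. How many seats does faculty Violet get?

6

Total 47276; standard divisor 47276/59 ≈ 801.288.
Standard quotas: Red 4.6201, Blue 6.6680, Green 8.8695, Gold 10.5106, Silver 9.9977, Violet 6.4009, Amber 2.7543, Teal 9.1790.
Lower quotas: Red 4, Blue 6, Green 8, Gold 10, Silver 9, Violet 6, Amber 2, Teal 9 (sum 54, leaving 5 seats).
Remainders in descending order: Silver 0.9977, Green 0.8695, Amber 0.7543, Blue 0.6680, Red 0.6201, Gold 0.5106, Violet 0.4009, Teal 0.1790.
The surplus seats go to Silver, Green, Amber, Blue, Red.
Violet receives 6.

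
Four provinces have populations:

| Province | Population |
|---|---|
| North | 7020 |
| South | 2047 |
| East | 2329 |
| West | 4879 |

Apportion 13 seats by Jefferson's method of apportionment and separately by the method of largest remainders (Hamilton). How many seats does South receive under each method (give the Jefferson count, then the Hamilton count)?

1 and 2

Jefferson: North 6, South 1, East 2, West 4.
Hamilton: North 5, South 2, East 2, West 4.
South gets 1 under Jefferson and 2 under Hamilton.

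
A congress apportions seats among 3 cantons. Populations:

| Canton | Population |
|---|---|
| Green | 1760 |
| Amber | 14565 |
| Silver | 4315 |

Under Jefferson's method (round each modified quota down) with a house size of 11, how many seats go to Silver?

Standard divisor 20640/11 ≈ 1876.364; standard quotas: Green 0.938, Amber 7.762, Silver 2.300.
Rounding down gives 0, 7, 2 = 9 seats, so the divisor must be adjusted.
With modified divisor 1700: modified quotas Green 1.035, Amber 8.568, Silver 2.538.
Rounding down: Green 1, Amber 8, Silver 2 (total 11).
Silver receives 2.

2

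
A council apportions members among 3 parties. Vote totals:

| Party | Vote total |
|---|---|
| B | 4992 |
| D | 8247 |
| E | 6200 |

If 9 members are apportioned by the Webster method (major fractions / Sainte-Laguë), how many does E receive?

3

Standard divisor 19439/9 ≈ 2159.889; standard quotas: B 2.311, D 3.818, E 2.871.
Rounding to the nearest integer gives B 2, D 4, E 3 — total 9, matching the house size, so no adjustment is needed.
E receives 3.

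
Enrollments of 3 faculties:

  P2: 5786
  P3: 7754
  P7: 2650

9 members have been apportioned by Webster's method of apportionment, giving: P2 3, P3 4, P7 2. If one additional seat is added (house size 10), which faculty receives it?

P3

Priority for the next seat is population ÷ (current seats + 0.5).
Priorities: P2 1653.143, P3 1723.111, P7 1060.000.
Highest priority: P3.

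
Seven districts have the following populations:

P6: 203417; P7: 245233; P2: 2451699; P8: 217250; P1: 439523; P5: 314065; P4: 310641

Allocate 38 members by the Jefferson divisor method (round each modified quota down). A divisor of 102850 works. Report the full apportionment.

P6=1, P7=2, P2=23, P8=2, P1=4, P5=3, P4=3

With modified divisor 102850: modified quotas P6 1.978, P7 2.384, P2 23.838, P8 2.112, P1 4.273, P5 3.054, P4 3.020.
Rounding down: P6 1, P7 2, P2 23, P8 2, P1 4, P5 3, P4 3 (total 38).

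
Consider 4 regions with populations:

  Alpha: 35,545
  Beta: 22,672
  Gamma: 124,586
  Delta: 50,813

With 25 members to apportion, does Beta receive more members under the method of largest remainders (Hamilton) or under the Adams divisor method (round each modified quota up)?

Hamilton: Alpha 4, Beta 2, Gamma 13, Delta 6.
Adams: Alpha 4, Beta 3, Gamma 13, Delta 5.
Beta gets 2 under Hamilton and 3 under Adams.

Adams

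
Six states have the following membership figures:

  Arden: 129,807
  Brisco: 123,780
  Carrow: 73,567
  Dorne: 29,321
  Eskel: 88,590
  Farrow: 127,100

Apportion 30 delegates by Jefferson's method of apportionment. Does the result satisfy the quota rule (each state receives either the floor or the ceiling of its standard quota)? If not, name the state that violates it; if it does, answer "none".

Standard quotas: Arden 6.806, Brisco 6.490, Carrow 3.857, Dorne 1.537, Eskel 4.645, Farrow 6.664.
Jefferson allocation: Arden 7, Brisco 6, Carrow 4, Dorne 1, Eskel 5, Farrow 7.
Every allocation lies between the lower and upper quota.

none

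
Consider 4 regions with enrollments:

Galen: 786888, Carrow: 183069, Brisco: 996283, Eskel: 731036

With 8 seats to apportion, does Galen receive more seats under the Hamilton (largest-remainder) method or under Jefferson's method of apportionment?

Jefferson

Hamilton: Galen 2, Carrow 1, Brisco 3, Eskel 2.
Jefferson: Galen 3, Carrow 0, Brisco 3, Eskel 2.
Galen gets 2 under Hamilton and 3 under Jefferson.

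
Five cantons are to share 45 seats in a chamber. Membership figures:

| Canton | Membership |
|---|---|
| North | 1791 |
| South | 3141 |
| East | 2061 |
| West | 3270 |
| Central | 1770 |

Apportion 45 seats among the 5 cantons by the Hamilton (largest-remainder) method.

North 7, South 12, East 8, West 12, Central 6

Total 12033; standard divisor 12033/45 ≈ 267.4.
Standard quotas: North 6.698, South 11.746, East 7.708, West 12.229, Central 6.619.
Lower quotas: North 6, South 11, East 7, West 12, Central 6 (sum 42, leaving 3 seats).
Remainders in descending order: South 0.746, East 0.708, North 0.698, Central 0.619, West 0.229.
Largest remainders: South, East, North receive the extra seats.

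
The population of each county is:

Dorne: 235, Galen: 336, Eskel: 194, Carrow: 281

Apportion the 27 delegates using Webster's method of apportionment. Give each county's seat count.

Standard divisor 1046/27 ≈ 38.741; standard quotas: Dorne 6.066, Galen 8.673, Eskel 5.008, Carrow 7.253.
Rounding to the nearest integer gives Dorne 6, Galen 9, Eskel 5, Carrow 7 — total 27, matching the house size, so no adjustment is needed.

Dorne: 6; Galen: 9; Eskel: 5; Carrow: 7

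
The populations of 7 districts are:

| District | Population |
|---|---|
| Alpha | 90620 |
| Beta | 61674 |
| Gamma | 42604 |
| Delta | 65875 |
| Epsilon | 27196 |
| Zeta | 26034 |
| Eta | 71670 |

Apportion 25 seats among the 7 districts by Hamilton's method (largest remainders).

The standard divisor is 385673/25 ≈ 15426.92.
Standard quotas: Alpha 5.8741, Beta 3.9978, Gamma 2.7617, Delta 4.2701, Epsilon 1.7629, Zeta 1.6876, Eta 4.6458.
Lower quotas: Alpha 5, Beta 3, Gamma 2, Delta 4, Epsilon 1, Zeta 1, Eta 4 (sum 20, leaving 5 seats).
Remainders in descending order: Beta 0.9978, Alpha 0.8741, Epsilon 0.7629, Gamma 0.7617, Zeta 0.6876, Eta 0.6458, Delta 0.2701.
Largest remainders: Beta, Alpha, Epsilon, Gamma, Zeta receive the extra seats.

Alpha: 6, Beta: 4, Gamma: 3, Delta: 4, Epsilon: 2, Zeta: 2, Eta: 4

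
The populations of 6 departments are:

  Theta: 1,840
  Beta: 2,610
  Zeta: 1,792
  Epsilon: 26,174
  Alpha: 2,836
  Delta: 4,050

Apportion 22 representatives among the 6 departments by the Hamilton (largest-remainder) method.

Standard divisor: 39302 ÷ 22 ≈ 1786.455.
Standard quotas: Theta 1.0300, Beta 1.4610, Zeta 1.0031, Epsilon 14.6514, Alpha 1.5875, Delta 2.2671.
Lower quotas: Theta 1, Beta 1, Zeta 1, Epsilon 14, Alpha 1, Delta 2 (sum 20, leaving 2 seats).
Remainders in descending order: Epsilon 0.6514, Alpha 0.5875, Beta 0.4610, Delta 0.2671, Theta 0.0300, Zeta 0.0031.
The surplus seats go to Epsilon, Alpha.

Theta=1, Beta=1, Zeta=1, Epsilon=15, Alpha=2, Delta=2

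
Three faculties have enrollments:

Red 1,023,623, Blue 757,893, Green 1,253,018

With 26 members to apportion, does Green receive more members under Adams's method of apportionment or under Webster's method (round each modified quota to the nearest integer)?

Adams: Red 9, Blue 7, Green 10.
Webster: Red 9, Blue 6, Green 11.
Green gets 10 under Adams and 11 under Webster.

Webster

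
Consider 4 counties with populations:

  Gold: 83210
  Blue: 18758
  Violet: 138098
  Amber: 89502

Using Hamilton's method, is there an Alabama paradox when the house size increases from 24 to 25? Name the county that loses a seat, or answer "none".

At 24 seats: Gold 6, Blue 1, Violet 10, Amber 7.
At 25 seats: Gold 6, Blue 1, Violet 11, Amber 7.
No county's allocation decreased.

none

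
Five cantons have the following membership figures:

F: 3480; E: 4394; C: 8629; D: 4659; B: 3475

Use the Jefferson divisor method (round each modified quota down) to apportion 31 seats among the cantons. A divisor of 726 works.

With modified divisor 726: modified quotas F 4.793, E 6.052, C 11.886, D 6.417, B 4.787.
Rounding down: F 4, E 6, C 11, D 6, B 4 (total 31).

F: 4; E: 6; C: 11; D: 6; B: 4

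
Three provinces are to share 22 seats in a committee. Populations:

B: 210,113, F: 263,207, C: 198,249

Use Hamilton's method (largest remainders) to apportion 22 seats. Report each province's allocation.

B 7; F 9; C 6

Standard divisor: 671569 ÷ 22 ≈ 30525.864.
Standard quotas: B 6.8831, F 8.6224, C 6.4945.
Lower quotas: B 6, F 8, C 6 (sum 20, leaving 2 seats).
Remainders in descending order: B 0.8831, F 0.6224, C 0.4945.
The surplus seats go to B, F.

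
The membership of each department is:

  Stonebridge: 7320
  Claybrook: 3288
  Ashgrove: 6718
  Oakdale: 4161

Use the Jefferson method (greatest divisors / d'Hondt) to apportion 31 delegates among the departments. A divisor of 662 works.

Stonebridge: 11, Claybrook: 4, Ashgrove: 10, Oakdale: 6

With modified divisor 662: modified quotas Stonebridge 11.057, Claybrook 4.967, Ashgrove 10.148, Oakdale 6.285.
Rounding down: Stonebridge 11, Claybrook 4, Ashgrove 10, Oakdale 6 (total 31).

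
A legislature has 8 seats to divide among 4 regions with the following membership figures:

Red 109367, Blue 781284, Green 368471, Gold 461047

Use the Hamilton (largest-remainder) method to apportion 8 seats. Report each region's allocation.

Red 0; Blue 4; Green 2; Gold 2

Total 1720169; standard divisor 1720169/8 ≈ 215021.125.
Standard quotas: Red 0.5086, Blue 3.6335, Green 1.7137, Gold 2.1442.
Lower quotas: Red 0, Blue 3, Green 1, Gold 2 (sum 6, leaving 2 seats).
Remainders in descending order: Green 0.7137, Blue 0.6335, Red 0.5086, Gold 0.1442.
Largest remainders: Green, Blue receive the extra seats.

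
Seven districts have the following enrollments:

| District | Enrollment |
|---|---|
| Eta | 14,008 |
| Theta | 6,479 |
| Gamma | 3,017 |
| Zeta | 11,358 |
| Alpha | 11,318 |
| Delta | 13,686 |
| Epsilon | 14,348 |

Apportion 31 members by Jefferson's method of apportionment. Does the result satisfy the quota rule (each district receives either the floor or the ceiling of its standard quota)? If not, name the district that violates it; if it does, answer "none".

none

Standard quotas: Eta 5.851, Theta 2.706, Gamma 1.260, Zeta 4.744, Alpha 4.728, Delta 5.717, Epsilon 5.993.
Jefferson allocation: Eta 6, Theta 2, Gamma 1, Zeta 5, Alpha 5, Delta 6, Epsilon 6.
Every allocation lies between the lower and upper quota.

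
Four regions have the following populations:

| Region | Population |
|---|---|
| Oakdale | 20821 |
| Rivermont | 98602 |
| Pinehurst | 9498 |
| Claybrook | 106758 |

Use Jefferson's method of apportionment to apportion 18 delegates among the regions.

Oakdale=1, Rivermont=8, Pinehurst=0, Claybrook=9

Standard divisor 235679/18 ≈ 13093.278; standard quotas: Oakdale 1.590, Rivermont 7.531, Pinehurst 0.725, Claybrook 8.154.
Rounding down gives 1, 7, 0, 8 = 16 seats, so the divisor must be adjusted.
With modified divisor 11400: modified quotas Oakdale 1.826, Rivermont 8.649, Pinehurst 0.833, Claybrook 9.365.
Rounding down: Oakdale 1, Rivermont 8, Pinehurst 0, Claybrook 9 (total 18).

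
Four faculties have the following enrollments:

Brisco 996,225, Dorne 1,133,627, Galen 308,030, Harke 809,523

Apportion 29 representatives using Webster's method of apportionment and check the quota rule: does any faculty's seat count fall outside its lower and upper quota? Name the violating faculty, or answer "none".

Standard quotas: Brisco 8.896, Dorne 10.124, Galen 2.751, Harke 7.229.
Webster allocation: Brisco 9, Dorne 10, Galen 3, Harke 7.
Every allocation lies between the lower and upper quota.

none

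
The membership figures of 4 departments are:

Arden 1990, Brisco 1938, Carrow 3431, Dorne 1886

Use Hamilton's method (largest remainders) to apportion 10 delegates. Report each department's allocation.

The standard divisor is 9245/10 ≈ 924.5.
Standard quotas: Arden 2.153, Brisco 2.096, Carrow 3.711, Dorne 2.040.
Lower quotas: Arden 2, Brisco 2, Carrow 3, Dorne 2 (sum 9, leaving 1 seat).
Remainders in descending order: Carrow 0.711, Arden 0.153, Brisco 0.096, Dorne 0.040.
The surplus seat goes to Carrow.

Arden=2; Brisco=2; Carrow=4; Dorne=2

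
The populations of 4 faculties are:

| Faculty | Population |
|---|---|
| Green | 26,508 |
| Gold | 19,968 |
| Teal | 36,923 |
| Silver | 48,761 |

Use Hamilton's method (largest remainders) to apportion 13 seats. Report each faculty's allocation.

The standard divisor is 132160/13 ≈ 10166.154.
Standard quotas: Green 2.6075, Gold 1.9642, Teal 3.6320, Silver 4.7964.
Lower quotas: Green 2, Gold 1, Teal 3, Silver 4 (sum 10, leaving 3 seats).
Remainders in descending order: Gold 0.9642, Silver 0.7964, Teal 0.6320, Green 0.6075.
Largest remainders: Gold, Silver, Teal receive the extra seats.

Green 2, Gold 2, Teal 4, Silver 5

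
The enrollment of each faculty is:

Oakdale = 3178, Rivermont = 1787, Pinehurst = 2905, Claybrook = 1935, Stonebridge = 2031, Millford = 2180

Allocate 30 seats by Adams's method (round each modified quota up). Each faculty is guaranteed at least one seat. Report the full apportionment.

Standard divisor 14016/30 ≈ 467.2; standard quotas: Oakdale 6.802, Rivermont 3.825, Pinehurst 6.218, Claybrook 4.142, Stonebridge 4.347, Millford 4.666.
Rounding up gives 7, 4, 7, 5, 5, 5 = 33 seats, so the divisor must be adjusted.
With modified divisor 520: modified quotas Oakdale 6.112, Rivermont 3.437, Pinehurst 5.587, Claybrook 3.721, Stonebridge 3.906, Millford 4.192.
Rounding up: Oakdale 7, Rivermont 4, Pinehurst 6, Claybrook 4, Stonebridge 4, Millford 5 (total 30).

Oakdale=7, Rivermont=4, Pinehurst=6, Claybrook=4, Stonebridge=4, Millford=5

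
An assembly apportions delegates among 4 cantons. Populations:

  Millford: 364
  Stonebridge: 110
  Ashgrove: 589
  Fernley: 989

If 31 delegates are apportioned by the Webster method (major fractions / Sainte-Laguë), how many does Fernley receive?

15

Standard divisor 2052/31 ≈ 66.194; standard quotas: Millford 5.499, Stonebridge 1.662, Ashgrove 8.898, Fernley 14.941.
Rounding to the nearest integer gives Millford 5, Stonebridge 2, Ashgrove 9, Fernley 15 — total 31, matching the house size, so no adjustment is needed.
Fernley receives 15.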